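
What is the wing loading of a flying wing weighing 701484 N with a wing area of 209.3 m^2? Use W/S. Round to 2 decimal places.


Step 1: Wing loading = W / S = 701484 / 209.3
Step 2: Wing loading = 3351.57 N/m^2

3351.57


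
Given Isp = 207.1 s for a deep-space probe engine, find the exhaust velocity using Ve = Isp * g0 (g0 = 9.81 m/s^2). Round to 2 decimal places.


Step 1: Ve = Isp * g0 = 207.1 * 9.81
Step 2: Ve = 2031.65 m/s

2031.65


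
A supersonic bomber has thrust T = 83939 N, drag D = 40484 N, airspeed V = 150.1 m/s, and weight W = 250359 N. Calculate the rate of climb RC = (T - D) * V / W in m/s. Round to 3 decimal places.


Step 1: Excess thrust = T - D = 83939 - 40484 = 43455 N
Step 2: Excess power = 43455 * 150.1 = 6522595.5 W
Step 3: RC = 6522595.5 / 250359 = 26.053 m/s

26.053


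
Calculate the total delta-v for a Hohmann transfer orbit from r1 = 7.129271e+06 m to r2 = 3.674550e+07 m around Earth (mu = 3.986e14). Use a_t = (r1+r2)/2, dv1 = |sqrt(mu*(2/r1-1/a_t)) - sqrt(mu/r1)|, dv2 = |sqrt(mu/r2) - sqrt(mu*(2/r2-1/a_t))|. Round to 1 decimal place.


Step 1: Transfer semi-major axis a_t = (7.129271e+06 + 3.674550e+07) / 2 = 2.193739e+07 m
Step 2: v1 (circular at r1) = sqrt(mu/r1) = 7477.32 m/s
Step 3: v_t1 = sqrt(mu*(2/r1 - 1/a_t)) = 9677.33 m/s
Step 4: dv1 = |9677.33 - 7477.32| = 2200.01 m/s
Step 5: v2 (circular at r2) = 3293.57 m/s, v_t2 = 1877.57 m/s
Step 6: dv2 = |3293.57 - 1877.57| = 1416.0 m/s
Step 7: Total delta-v = 2200.01 + 1416.0 = 3616.0 m/s

3616.0


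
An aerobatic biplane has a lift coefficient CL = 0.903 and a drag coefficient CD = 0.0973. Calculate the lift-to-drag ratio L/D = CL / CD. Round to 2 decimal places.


Step 1: L/D = CL / CD = 0.903 / 0.0973
Step 2: L/D = 9.28

9.28


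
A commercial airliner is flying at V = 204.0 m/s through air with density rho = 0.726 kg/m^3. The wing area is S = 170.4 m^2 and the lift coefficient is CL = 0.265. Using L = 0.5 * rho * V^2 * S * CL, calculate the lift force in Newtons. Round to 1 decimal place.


Step 1: Calculate dynamic pressure q = 0.5 * 0.726 * 204.0^2 = 0.5 * 0.726 * 41616.0 = 15106.608 Pa
Step 2: Multiply by wing area and lift coefficient: L = 15106.608 * 170.4 * 0.265
Step 3: L = 2574166.0032 * 0.265 = 682154.0 N

682154.0


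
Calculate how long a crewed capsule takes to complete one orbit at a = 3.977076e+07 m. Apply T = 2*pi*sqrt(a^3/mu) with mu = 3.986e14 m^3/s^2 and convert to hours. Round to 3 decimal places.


Step 1: a^3 / mu = 6.290594e+22 / 3.986e14 = 1.578172e+08
Step 2: sqrt(1.578172e+08) = 12562.5322 s
Step 3: T = 2*pi * 12562.5322 = 78932.72 s
Step 4: T in hours = 78932.72 / 3600 = 21.926 hours

21.926


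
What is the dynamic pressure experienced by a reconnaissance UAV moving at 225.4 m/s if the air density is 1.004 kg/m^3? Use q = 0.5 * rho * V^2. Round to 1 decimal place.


Step 1: V^2 = 225.4^2 = 50805.16
Step 2: q = 0.5 * 1.004 * 50805.16
Step 3: q = 25504.2 Pa

25504.2


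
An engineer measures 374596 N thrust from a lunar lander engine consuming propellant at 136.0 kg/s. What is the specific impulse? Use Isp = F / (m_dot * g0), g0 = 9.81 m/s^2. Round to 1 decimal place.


Step 1: m_dot * g0 = 136.0 * 9.81 = 1334.16
Step 2: Isp = 374596 / 1334.16 = 280.8 s

280.8


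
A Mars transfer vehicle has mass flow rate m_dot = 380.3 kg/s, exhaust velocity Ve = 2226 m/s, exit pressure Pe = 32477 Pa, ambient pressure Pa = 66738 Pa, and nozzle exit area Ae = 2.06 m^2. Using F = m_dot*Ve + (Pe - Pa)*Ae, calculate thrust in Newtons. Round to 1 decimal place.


Step 1: Momentum thrust = m_dot * Ve = 380.3 * 2226 = 846547.8 N
Step 2: Pressure thrust = (Pe - Pa) * Ae = (32477 - 66738) * 2.06 = -70577.66 N
Step 3: Total thrust F = 846547.8 + -70577.66 = 775970.1 N

775970.1


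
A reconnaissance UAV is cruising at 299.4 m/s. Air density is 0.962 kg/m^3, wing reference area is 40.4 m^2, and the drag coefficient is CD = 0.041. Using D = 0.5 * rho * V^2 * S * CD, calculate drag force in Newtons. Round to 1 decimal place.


Step 1: Dynamic pressure q = 0.5 * 0.962 * 299.4^2 = 43117.0132 Pa
Step 2: Drag D = q * S * CD = 43117.0132 * 40.4 * 0.041
Step 3: D = 71419.0 N

71419.0


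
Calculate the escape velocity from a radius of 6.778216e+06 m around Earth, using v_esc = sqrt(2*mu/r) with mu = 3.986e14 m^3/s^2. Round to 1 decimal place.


Step 1: 2*mu/r = 2 * 3.986e14 / 6.778216e+06 = 117612067.8361
Step 2: v_esc = sqrt(117612067.8361) = 10844.9 m/s

10844.9


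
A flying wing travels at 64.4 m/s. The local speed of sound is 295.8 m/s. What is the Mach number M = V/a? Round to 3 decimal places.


Step 1: M = V / a = 64.4 / 295.8
Step 2: M = 0.218

0.218


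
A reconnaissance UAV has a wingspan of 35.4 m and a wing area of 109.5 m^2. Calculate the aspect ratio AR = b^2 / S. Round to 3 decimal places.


Step 1: b^2 = 35.4^2 = 1253.16
Step 2: AR = 1253.16 / 109.5 = 11.444

11.444


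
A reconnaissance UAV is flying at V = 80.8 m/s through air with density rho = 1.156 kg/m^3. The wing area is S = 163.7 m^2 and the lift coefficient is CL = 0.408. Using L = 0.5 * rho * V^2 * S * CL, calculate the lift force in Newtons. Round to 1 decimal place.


Step 1: Calculate dynamic pressure q = 0.5 * 1.156 * 80.8^2 = 0.5 * 1.156 * 6528.64 = 3773.5539 Pa
Step 2: Multiply by wing area and lift coefficient: L = 3773.5539 * 163.7 * 0.408
Step 3: L = 617730.7767 * 0.408 = 252034.2 N

252034.2


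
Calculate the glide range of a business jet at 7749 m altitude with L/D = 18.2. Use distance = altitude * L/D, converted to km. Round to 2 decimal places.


Step 1: Glide distance = altitude * L/D = 7749 * 18.2 = 141031.8 m
Step 2: Convert to km: 141031.8 / 1000 = 141.03 km

141.03


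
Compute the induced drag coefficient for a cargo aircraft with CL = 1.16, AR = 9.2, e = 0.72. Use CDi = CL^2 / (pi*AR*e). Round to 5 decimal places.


Step 1: CL^2 = 1.16^2 = 1.3456
Step 2: pi * AR * e = 3.14159 * 9.2 * 0.72 = 20.80991
Step 3: CDi = 1.3456 / 20.80991 = 0.06466

0.06466


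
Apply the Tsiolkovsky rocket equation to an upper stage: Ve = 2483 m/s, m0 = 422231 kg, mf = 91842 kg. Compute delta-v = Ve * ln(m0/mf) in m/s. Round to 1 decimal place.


Step 1: Mass ratio m0/mf = 422231 / 91842 = 4.597363
Step 2: ln(4.597363) = 1.525483
Step 3: delta-v = 2483 * 1.525483 = 3787.8 m/s

3787.8


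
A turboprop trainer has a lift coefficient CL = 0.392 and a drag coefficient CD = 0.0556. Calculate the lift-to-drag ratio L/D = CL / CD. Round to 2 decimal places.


Step 1: L/D = CL / CD = 0.392 / 0.0556
Step 2: L/D = 7.05

7.05


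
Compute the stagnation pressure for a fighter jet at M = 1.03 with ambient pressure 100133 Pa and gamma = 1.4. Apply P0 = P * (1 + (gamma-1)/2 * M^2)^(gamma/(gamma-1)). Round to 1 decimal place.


Step 1: (gamma-1)/2 * M^2 = 0.2 * 1.0609 = 0.21218
Step 2: 1 + 0.21218 = 1.21218
Step 3: Exponent gamma/(gamma-1) = 3.5
Step 4: P0 = 100133 * 1.21218^3.5 = 196364.1 Pa

196364.1


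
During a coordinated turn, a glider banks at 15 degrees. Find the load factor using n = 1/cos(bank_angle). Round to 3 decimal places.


Step 1: Convert 15 degrees to radians = 0.261799
Step 2: cos(15 deg) = 0.965926
Step 3: n = 1 / 0.965926 = 1.035

1.035


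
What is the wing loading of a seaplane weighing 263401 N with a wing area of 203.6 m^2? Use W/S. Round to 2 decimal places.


Step 1: Wing loading = W / S = 263401 / 203.6
Step 2: Wing loading = 1293.72 N/m^2

1293.72


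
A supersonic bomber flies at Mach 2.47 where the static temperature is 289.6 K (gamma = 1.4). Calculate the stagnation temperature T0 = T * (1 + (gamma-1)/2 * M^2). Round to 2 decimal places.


Step 1: (gamma-1)/2 = 0.2
Step 2: M^2 = 6.1009
Step 3: 1 + 0.2 * 6.1009 = 2.22018
Step 4: T0 = 289.6 * 2.22018 = 642.96 K

642.96


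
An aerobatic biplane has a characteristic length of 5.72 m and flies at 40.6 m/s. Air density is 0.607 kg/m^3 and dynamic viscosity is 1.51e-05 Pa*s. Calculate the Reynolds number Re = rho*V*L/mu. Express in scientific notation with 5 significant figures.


Step 1: Numerator = rho * V * L = 0.607 * 40.6 * 5.72 = 140.964824
Step 2: Re = 140.964824 / 1.51e-05
Step 3: Re = 9.3354e+06

9.3354e+06


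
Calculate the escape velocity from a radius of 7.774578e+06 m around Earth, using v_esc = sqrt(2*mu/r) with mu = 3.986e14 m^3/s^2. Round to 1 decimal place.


Step 1: 2*mu/r = 2 * 3.986e14 / 7.774578e+06 = 102539327.5365
Step 2: v_esc = sqrt(102539327.5365) = 10126.2 m/s

10126.2


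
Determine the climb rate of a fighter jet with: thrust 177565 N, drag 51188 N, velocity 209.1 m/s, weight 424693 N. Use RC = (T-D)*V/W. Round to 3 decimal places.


Step 1: Excess thrust = T - D = 177565 - 51188 = 126377 N
Step 2: Excess power = 126377 * 209.1 = 26425430.7 W
Step 3: RC = 26425430.7 / 424693 = 62.222 m/s

62.222


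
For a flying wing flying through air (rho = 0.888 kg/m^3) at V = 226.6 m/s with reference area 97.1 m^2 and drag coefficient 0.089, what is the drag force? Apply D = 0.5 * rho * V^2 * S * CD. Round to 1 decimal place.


Step 1: Dynamic pressure q = 0.5 * 0.888 * 226.6^2 = 22798.3166 Pa
Step 2: Drag D = q * S * CD = 22798.3166 * 97.1 * 0.089
Step 3: D = 197020.8 N

197020.8


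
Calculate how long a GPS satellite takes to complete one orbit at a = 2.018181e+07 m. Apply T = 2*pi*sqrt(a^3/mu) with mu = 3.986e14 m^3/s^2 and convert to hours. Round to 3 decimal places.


Step 1: a^3 / mu = 8.220161e+21 / 3.986e14 = 2.062258e+07
Step 2: sqrt(2.062258e+07) = 4541.2093 s
Step 3: T = 2*pi * 4541.2093 = 28533.26 s
Step 4: T in hours = 28533.26 / 3600 = 7.926 hours

7.926


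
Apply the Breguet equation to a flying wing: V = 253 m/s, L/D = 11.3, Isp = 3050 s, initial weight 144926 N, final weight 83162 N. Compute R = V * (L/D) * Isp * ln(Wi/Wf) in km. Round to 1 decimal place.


Step 1: Coefficient = V * (L/D) * Isp = 253 * 11.3 * 3050 = 8719645.0 m
Step 2: Wi/Wf = 144926 / 83162 = 1.742695
Step 3: ln(1.742695) = 0.555433
Step 4: R = 8719645.0 * 0.555433 = 4843176.4 m = 4843.2 km

4843.2


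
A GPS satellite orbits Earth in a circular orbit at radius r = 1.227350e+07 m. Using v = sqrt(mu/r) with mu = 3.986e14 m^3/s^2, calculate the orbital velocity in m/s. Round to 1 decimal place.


Step 1: mu / r = 3.986e14 / 1.227350e+07 = 32476473.7035
Step 2: v = sqrt(32476473.7035) = 5698.8 m/s

5698.8


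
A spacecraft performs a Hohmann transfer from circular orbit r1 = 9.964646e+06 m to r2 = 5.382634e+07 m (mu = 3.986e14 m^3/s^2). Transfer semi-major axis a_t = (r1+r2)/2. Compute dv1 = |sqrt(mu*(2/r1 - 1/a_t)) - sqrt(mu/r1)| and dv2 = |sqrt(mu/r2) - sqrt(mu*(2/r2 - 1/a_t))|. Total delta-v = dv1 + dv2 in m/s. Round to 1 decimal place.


Step 1: Transfer semi-major axis a_t = (9.964646e+06 + 5.382634e+07) / 2 = 3.189549e+07 m
Step 2: v1 (circular at r1) = sqrt(mu/r1) = 6324.67 m/s
Step 3: v_t1 = sqrt(mu*(2/r1 - 1/a_t)) = 8216.19 m/s
Step 4: dv1 = |8216.19 - 6324.67| = 1891.52 m/s
Step 5: v2 (circular at r2) = 2721.27 m/s, v_t2 = 1521.03 m/s
Step 6: dv2 = |2721.27 - 1521.03| = 1200.24 m/s
Step 7: Total delta-v = 1891.52 + 1200.24 = 3091.8 m/s

3091.8


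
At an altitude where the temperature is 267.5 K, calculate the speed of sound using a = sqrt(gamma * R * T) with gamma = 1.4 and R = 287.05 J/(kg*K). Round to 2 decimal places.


Step 1: gamma * R * T = 1.4 * 287.05 * 267.5 = 107500.225
Step 2: a = sqrt(107500.225) = 327.87 m/s

327.87


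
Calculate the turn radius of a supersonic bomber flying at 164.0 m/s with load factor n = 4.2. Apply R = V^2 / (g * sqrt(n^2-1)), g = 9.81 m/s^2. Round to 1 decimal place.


Step 1: V^2 = 164.0^2 = 26896.0
Step 2: n^2 - 1 = 4.2^2 - 1 = 16.64
Step 3: sqrt(16.64) = 4.079216
Step 4: R = 26896.0 / (9.81 * 4.079216) = 672.1 m

672.1


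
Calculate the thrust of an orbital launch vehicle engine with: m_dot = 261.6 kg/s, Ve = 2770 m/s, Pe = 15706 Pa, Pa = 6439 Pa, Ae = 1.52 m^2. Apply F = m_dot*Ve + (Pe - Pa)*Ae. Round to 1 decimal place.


Step 1: Momentum thrust = m_dot * Ve = 261.6 * 2770 = 724632.0 N
Step 2: Pressure thrust = (Pe - Pa) * Ae = (15706 - 6439) * 1.52 = 14085.84 N
Step 3: Total thrust F = 724632.0 + 14085.84 = 738717.8 N

738717.8


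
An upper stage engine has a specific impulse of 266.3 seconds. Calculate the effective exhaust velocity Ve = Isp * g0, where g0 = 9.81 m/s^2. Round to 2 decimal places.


Step 1: Ve = Isp * g0 = 266.3 * 9.81
Step 2: Ve = 2612.40 m/s

2612.40


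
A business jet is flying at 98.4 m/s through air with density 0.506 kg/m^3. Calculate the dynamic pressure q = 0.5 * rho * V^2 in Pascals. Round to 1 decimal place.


Step 1: V^2 = 98.4^2 = 9682.56
Step 2: q = 0.5 * 0.506 * 9682.56
Step 3: q = 2449.7 Pa

2449.7


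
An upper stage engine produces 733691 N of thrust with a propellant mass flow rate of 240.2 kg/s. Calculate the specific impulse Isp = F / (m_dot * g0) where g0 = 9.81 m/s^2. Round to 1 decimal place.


Step 1: m_dot * g0 = 240.2 * 9.81 = 2356.36
Step 2: Isp = 733691 / 2356.36 = 311.4 s

311.4


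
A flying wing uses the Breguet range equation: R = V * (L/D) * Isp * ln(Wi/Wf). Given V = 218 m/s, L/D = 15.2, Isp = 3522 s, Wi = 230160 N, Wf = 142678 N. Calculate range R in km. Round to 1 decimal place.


Step 1: Coefficient = V * (L/D) * Isp = 218 * 15.2 * 3522 = 11670499.2 m
Step 2: Wi/Wf = 230160 / 142678 = 1.613143
Step 3: ln(1.613143) = 0.478184
Step 4: R = 11670499.2 * 0.478184 = 5580650.4 m = 5580.7 km

5580.7


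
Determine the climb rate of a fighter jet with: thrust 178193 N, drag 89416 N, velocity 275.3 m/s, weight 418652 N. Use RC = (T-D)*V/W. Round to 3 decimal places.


Step 1: Excess thrust = T - D = 178193 - 89416 = 88777 N
Step 2: Excess power = 88777 * 275.3 = 24440308.1 W
Step 3: RC = 24440308.1 / 418652 = 58.379 m/s

58.379


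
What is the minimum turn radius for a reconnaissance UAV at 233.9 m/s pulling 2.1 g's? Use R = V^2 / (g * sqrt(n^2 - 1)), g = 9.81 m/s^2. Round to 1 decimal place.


Step 1: V^2 = 233.9^2 = 54709.21
Step 2: n^2 - 1 = 2.1^2 - 1 = 3.41
Step 3: sqrt(3.41) = 1.846619
Step 4: R = 54709.21 / (9.81 * 1.846619) = 3020.1 m

3020.1


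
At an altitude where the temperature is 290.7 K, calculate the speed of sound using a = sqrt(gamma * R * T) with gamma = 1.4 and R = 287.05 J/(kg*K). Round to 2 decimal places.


Step 1: gamma * R * T = 1.4 * 287.05 * 290.7 = 116823.609
Step 2: a = sqrt(116823.609) = 341.79 m/s

341.79


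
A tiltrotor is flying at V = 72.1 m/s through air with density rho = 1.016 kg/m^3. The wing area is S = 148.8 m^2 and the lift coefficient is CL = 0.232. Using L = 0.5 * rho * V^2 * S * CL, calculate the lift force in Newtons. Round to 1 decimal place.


Step 1: Calculate dynamic pressure q = 0.5 * 1.016 * 72.1^2 = 0.5 * 1.016 * 5198.41 = 2640.7923 Pa
Step 2: Multiply by wing area and lift coefficient: L = 2640.7923 * 148.8 * 0.232
Step 3: L = 392949.8913 * 0.232 = 91164.4 N

91164.4


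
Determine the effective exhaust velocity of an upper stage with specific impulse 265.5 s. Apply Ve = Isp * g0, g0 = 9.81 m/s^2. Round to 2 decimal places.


Step 1: Ve = Isp * g0 = 265.5 * 9.81
Step 2: Ve = 2604.56 m/s

2604.56


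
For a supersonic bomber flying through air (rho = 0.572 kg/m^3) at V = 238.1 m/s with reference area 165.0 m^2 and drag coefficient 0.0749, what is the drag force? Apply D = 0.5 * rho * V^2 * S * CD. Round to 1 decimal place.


Step 1: Dynamic pressure q = 0.5 * 0.572 * 238.1^2 = 16213.8005 Pa
Step 2: Drag D = q * S * CD = 16213.8005 * 165.0 * 0.0749
Step 3: D = 200378.3 N

200378.3


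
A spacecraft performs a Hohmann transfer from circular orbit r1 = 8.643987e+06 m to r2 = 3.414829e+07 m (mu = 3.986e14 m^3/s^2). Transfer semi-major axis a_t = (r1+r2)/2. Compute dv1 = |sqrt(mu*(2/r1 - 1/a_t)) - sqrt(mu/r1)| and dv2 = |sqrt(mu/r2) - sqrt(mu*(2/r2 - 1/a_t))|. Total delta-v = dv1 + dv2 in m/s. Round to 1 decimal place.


Step 1: Transfer semi-major axis a_t = (8.643987e+06 + 3.414829e+07) / 2 = 2.139614e+07 m
Step 2: v1 (circular at r1) = sqrt(mu/r1) = 6790.65 m/s
Step 3: v_t1 = sqrt(mu*(2/r1 - 1/a_t)) = 8578.84 m/s
Step 4: dv1 = |8578.84 - 6790.65| = 1788.18 m/s
Step 5: v2 (circular at r2) = 3416.52 m/s, v_t2 = 2171.57 m/s
Step 6: dv2 = |3416.52 - 2171.57| = 1244.95 m/s
Step 7: Total delta-v = 1788.18 + 1244.95 = 3033.1 m/s

3033.1


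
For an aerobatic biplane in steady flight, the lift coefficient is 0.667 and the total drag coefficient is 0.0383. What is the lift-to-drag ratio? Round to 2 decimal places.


Step 1: L/D = CL / CD = 0.667 / 0.0383
Step 2: L/D = 17.42

17.42


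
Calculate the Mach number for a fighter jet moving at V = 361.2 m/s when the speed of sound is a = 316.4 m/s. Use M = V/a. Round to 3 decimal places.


Step 1: M = V / a = 361.2 / 316.4
Step 2: M = 1.142

1.142


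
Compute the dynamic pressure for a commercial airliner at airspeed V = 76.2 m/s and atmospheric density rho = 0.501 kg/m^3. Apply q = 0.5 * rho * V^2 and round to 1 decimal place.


Step 1: V^2 = 76.2^2 = 5806.44
Step 2: q = 0.5 * 0.501 * 5806.44
Step 3: q = 1454.5 Pa

1454.5


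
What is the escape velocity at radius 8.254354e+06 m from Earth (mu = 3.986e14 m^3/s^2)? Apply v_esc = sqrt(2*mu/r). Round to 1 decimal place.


Step 1: 2*mu/r = 2 * 3.986e14 / 8.254354e+06 = 96579332.5559
Step 2: v_esc = sqrt(96579332.5559) = 9827.5 m/s

9827.5


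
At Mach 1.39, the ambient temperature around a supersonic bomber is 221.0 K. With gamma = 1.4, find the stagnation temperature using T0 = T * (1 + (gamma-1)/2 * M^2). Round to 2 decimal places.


Step 1: (gamma-1)/2 = 0.2
Step 2: M^2 = 1.9321
Step 3: 1 + 0.2 * 1.9321 = 1.38642
Step 4: T0 = 221.0 * 1.38642 = 306.40 K

306.40


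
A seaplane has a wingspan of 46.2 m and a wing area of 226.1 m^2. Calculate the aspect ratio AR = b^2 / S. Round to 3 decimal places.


Step 1: b^2 = 46.2^2 = 2134.44
Step 2: AR = 2134.44 / 226.1 = 9.440

9.440


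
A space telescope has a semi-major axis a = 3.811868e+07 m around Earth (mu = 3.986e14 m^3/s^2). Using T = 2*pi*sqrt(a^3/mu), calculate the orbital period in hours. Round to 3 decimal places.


Step 1: a^3 / mu = 5.538773e+22 / 3.986e14 = 1.389557e+08
Step 2: sqrt(1.389557e+08) = 11787.9459 s
Step 3: T = 2*pi * 11787.9459 = 74065.85 s
Step 4: T in hours = 74065.85 / 3600 = 20.574 hours

20.574


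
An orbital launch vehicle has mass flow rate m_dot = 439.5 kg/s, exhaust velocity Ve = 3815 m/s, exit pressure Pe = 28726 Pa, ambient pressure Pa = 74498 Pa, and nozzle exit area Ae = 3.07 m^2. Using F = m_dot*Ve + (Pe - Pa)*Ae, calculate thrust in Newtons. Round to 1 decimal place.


Step 1: Momentum thrust = m_dot * Ve = 439.5 * 3815 = 1676692.5 N
Step 2: Pressure thrust = (Pe - Pa) * Ae = (28726 - 74498) * 3.07 = -140520.04 N
Step 3: Total thrust F = 1676692.5 + -140520.04 = 1536172.5 N

1536172.5


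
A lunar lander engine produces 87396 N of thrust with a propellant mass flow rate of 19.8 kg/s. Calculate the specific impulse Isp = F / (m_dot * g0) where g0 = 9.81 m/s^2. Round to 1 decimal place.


Step 1: m_dot * g0 = 19.8 * 9.81 = 194.24
Step 2: Isp = 87396 / 194.24 = 449.9 s

449.9


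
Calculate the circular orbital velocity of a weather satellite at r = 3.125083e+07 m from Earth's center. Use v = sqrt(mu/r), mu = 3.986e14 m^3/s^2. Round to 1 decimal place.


Step 1: mu / r = 3.986e14 / 3.125083e+07 = 12754861.2309
Step 2: v = sqrt(12754861.2309) = 3571.4 m/s

3571.4


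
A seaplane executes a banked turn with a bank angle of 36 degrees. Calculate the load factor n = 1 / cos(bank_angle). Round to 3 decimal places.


Step 1: Convert 36 degrees to radians = 0.628319
Step 2: cos(36 deg) = 0.809017
Step 3: n = 1 / 0.809017 = 1.236

1.236


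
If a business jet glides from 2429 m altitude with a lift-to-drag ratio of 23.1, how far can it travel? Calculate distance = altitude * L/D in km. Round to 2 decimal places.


Step 1: Glide distance = altitude * L/D = 2429 * 23.1 = 56109.9 m
Step 2: Convert to km: 56109.9 / 1000 = 56.11 km

56.11


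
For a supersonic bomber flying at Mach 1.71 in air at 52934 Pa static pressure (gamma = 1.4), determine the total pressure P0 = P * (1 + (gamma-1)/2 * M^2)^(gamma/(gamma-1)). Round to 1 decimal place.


Step 1: (gamma-1)/2 * M^2 = 0.2 * 2.9241 = 0.58482
Step 2: 1 + 0.58482 = 1.58482
Step 3: Exponent gamma/(gamma-1) = 3.5
Step 4: P0 = 52934 * 1.58482^3.5 = 265255.6 Pa

265255.6


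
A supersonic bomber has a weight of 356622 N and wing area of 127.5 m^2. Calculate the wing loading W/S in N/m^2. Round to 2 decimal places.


Step 1: Wing loading = W / S = 356622 / 127.5
Step 2: Wing loading = 2797.04 N/m^2

2797.04


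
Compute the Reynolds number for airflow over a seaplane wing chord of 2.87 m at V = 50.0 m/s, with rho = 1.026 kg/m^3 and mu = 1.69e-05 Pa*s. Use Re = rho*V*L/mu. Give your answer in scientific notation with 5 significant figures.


Step 1: Numerator = rho * V * L = 1.026 * 50.0 * 2.87 = 147.231
Step 2: Re = 147.231 / 1.69e-05
Step 3: Re = 8.7119e+06

8.7119e+06


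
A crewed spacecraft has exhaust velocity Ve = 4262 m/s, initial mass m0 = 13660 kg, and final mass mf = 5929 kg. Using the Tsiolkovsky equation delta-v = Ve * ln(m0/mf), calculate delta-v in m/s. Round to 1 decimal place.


Step 1: Mass ratio m0/mf = 13660 / 5929 = 2.30393
Step 2: ln(2.30393) = 0.834616
Step 3: delta-v = 4262 * 0.834616 = 3557.1 m/s

3557.1


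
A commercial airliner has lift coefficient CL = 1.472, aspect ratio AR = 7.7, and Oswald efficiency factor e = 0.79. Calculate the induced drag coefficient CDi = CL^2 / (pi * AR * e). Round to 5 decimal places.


Step 1: CL^2 = 1.472^2 = 2.166784
Step 2: pi * AR * e = 3.14159 * 7.7 * 0.79 = 19.110308
Step 3: CDi = 2.166784 / 19.110308 = 0.11338

0.11338


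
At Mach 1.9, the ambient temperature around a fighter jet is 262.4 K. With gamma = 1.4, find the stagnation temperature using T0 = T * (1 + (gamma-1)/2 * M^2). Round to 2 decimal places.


Step 1: (gamma-1)/2 = 0.2
Step 2: M^2 = 3.61
Step 3: 1 + 0.2 * 3.61 = 1.722
Step 4: T0 = 262.4 * 1.722 = 451.85 K

451.85


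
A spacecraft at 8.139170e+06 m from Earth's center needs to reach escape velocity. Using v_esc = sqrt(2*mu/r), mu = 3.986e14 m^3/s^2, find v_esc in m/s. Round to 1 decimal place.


Step 1: 2*mu/r = 2 * 3.986e14 / 8.139170e+06 = 97946105.0697
Step 2: v_esc = sqrt(97946105.0697) = 9896.8 m/s

9896.8


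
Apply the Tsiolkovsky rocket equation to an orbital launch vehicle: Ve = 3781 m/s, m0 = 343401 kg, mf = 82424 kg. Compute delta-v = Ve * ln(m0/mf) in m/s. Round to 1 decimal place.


Step 1: Mass ratio m0/mf = 343401 / 82424 = 4.166274
Step 2: ln(4.166274) = 1.427022
Step 3: delta-v = 3781 * 1.427022 = 5395.6 m/s

5395.6


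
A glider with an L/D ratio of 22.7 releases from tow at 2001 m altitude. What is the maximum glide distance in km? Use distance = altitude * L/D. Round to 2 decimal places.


Step 1: Glide distance = altitude * L/D = 2001 * 22.7 = 45422.7 m
Step 2: Convert to km: 45422.7 / 1000 = 45.42 km

45.42


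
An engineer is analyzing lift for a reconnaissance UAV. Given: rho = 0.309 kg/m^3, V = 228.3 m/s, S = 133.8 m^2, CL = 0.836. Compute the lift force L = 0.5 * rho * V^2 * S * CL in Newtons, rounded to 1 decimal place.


Step 1: Calculate dynamic pressure q = 0.5 * 0.309 * 228.3^2 = 0.5 * 0.309 * 52120.89 = 8052.6775 Pa
Step 2: Multiply by wing area and lift coefficient: L = 8052.6775 * 133.8 * 0.836
Step 3: L = 1077448.2502 * 0.836 = 900746.7 N

900746.7


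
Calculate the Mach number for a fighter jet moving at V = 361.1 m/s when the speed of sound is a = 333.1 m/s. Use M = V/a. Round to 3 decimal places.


Step 1: M = V / a = 361.1 / 333.1
Step 2: M = 1.084

1.084


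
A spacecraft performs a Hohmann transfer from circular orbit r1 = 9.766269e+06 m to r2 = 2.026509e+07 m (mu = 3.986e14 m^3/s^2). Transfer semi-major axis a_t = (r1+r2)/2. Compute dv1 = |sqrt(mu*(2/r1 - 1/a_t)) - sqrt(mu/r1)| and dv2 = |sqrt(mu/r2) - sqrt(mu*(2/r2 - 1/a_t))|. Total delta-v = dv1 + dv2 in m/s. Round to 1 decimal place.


Step 1: Transfer semi-major axis a_t = (9.766269e+06 + 2.026509e+07) / 2 = 1.501568e+07 m
Step 2: v1 (circular at r1) = sqrt(mu/r1) = 6388.58 m/s
Step 3: v_t1 = sqrt(mu*(2/r1 - 1/a_t)) = 7421.75 m/s
Step 4: dv1 = |7421.75 - 6388.58| = 1033.17 m/s
Step 5: v2 (circular at r2) = 4435.01 m/s, v_t2 = 3576.73 m/s
Step 6: dv2 = |4435.01 - 3576.73| = 858.28 m/s
Step 7: Total delta-v = 1033.17 + 858.28 = 1891.4 m/s

1891.4


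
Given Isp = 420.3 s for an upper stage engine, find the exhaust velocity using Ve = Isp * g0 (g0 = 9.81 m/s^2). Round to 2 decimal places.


Step 1: Ve = Isp * g0 = 420.3 * 9.81
Step 2: Ve = 4123.14 m/s

4123.14


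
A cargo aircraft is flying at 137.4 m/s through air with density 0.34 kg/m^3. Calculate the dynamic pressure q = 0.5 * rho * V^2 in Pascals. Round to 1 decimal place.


Step 1: V^2 = 137.4^2 = 18878.76
Step 2: q = 0.5 * 0.34 * 18878.76
Step 3: q = 3209.4 Pa

3209.4


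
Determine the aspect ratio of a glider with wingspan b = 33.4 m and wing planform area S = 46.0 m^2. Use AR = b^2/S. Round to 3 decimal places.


Step 1: b^2 = 33.4^2 = 1115.56
Step 2: AR = 1115.56 / 46.0 = 24.251

24.251


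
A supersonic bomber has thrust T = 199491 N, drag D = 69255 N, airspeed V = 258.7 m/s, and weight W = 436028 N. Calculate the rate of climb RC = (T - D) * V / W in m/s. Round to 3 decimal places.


Step 1: Excess thrust = T - D = 199491 - 69255 = 130236 N
Step 2: Excess power = 130236 * 258.7 = 33692053.2 W
Step 3: RC = 33692053.2 / 436028 = 77.270 m/s

77.270


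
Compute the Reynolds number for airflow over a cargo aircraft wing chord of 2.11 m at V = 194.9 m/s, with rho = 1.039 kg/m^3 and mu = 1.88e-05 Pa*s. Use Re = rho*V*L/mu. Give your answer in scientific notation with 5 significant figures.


Step 1: Numerator = rho * V * L = 1.039 * 194.9 * 2.11 = 427.277321
Step 2: Re = 427.277321 / 1.88e-05
Step 3: Re = 2.2728e+07

2.2728e+07


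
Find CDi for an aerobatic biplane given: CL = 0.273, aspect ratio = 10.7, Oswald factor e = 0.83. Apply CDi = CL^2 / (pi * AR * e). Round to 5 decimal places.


Step 1: CL^2 = 0.273^2 = 0.074529
Step 2: pi * AR * e = 3.14159 * 10.7 * 0.83 = 27.900484
Step 3: CDi = 0.074529 / 27.900484 = 0.00267

0.00267


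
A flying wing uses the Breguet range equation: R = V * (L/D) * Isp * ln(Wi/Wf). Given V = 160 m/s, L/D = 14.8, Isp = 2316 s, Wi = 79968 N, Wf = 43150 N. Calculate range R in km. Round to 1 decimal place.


Step 1: Coefficient = V * (L/D) * Isp = 160 * 14.8 * 2316 = 5484288.0 m
Step 2: Wi/Wf = 79968 / 43150 = 1.853256
Step 3: ln(1.853256) = 0.616944
Step 4: R = 5484288.0 * 0.616944 = 3383499.3 m = 3383.5 km

3383.5


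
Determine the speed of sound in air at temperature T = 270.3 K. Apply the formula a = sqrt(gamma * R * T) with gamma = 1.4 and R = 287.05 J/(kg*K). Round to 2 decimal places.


Step 1: gamma * R * T = 1.4 * 287.05 * 270.3 = 108625.461
Step 2: a = sqrt(108625.461) = 329.58 m/s

329.58


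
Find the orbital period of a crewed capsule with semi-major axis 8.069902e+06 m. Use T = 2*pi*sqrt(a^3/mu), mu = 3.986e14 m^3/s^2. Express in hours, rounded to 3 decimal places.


Step 1: a^3 / mu = 5.255388e+20 / 3.986e14 = 1.318462e+06
Step 2: sqrt(1.318462e+06) = 1148.2428 s
Step 3: T = 2*pi * 1148.2428 = 7214.62 s
Step 4: T in hours = 7214.62 / 3600 = 2.004 hours

2.004


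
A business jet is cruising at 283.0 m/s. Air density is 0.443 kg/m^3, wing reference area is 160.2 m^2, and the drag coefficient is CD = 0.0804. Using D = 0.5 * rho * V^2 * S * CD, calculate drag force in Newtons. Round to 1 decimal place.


Step 1: Dynamic pressure q = 0.5 * 0.443 * 283.0^2 = 17739.7135 Pa
Step 2: Drag D = q * S * CD = 17739.7135 * 160.2 * 0.0804
Step 3: D = 228488.9 N

228488.9


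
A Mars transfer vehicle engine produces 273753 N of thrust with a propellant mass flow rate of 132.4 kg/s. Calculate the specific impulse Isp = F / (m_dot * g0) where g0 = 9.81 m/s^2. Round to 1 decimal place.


Step 1: m_dot * g0 = 132.4 * 9.81 = 1298.84
Step 2: Isp = 273753 / 1298.84 = 210.8 s

210.8


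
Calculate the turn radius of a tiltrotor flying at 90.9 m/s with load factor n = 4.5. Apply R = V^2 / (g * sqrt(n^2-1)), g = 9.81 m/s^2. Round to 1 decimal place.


Step 1: V^2 = 90.9^2 = 8262.81
Step 2: n^2 - 1 = 4.5^2 - 1 = 19.25
Step 3: sqrt(19.25) = 4.387482
Step 4: R = 8262.81 / (9.81 * 4.387482) = 192.0 m

192.0


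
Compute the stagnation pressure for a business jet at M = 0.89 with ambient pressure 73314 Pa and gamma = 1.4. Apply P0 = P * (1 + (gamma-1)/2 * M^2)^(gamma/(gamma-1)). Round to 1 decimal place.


Step 1: (gamma-1)/2 * M^2 = 0.2 * 0.7921 = 0.15842
Step 2: 1 + 0.15842 = 1.15842
Step 3: Exponent gamma/(gamma-1) = 3.5
Step 4: P0 = 73314 * 1.15842^3.5 = 122664.3 Pa

122664.3


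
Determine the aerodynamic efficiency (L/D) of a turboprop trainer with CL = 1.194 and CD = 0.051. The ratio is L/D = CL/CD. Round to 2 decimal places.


Step 1: L/D = CL / CD = 1.194 / 0.051
Step 2: L/D = 23.41

23.41


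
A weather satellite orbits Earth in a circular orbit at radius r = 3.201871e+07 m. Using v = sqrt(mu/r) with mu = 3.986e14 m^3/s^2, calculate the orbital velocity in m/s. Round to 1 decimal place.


Step 1: mu / r = 3.986e14 / 3.201871e+07 = 12448971.2421
Step 2: v = sqrt(12448971.2421) = 3528.3 m/s

3528.3


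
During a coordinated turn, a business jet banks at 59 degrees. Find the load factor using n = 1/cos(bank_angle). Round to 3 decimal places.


Step 1: Convert 59 degrees to radians = 1.029744
Step 2: cos(59 deg) = 0.515038
Step 3: n = 1 / 0.515038 = 1.942

1.942


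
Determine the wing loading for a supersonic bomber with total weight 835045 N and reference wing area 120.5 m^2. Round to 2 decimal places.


Step 1: Wing loading = W / S = 835045 / 120.5
Step 2: Wing loading = 6929.83 N/m^2

6929.83


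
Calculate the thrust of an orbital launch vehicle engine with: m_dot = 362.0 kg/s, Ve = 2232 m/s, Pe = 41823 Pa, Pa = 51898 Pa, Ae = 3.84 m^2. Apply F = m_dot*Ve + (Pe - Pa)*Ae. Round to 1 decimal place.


Step 1: Momentum thrust = m_dot * Ve = 362.0 * 2232 = 807984.0 N
Step 2: Pressure thrust = (Pe - Pa) * Ae = (41823 - 51898) * 3.84 = -38688.00 N
Step 3: Total thrust F = 807984.0 + -38688.00 = 769296.0 N

769296.0


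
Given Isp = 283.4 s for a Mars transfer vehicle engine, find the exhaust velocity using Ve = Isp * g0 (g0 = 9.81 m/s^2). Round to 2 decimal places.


Step 1: Ve = Isp * g0 = 283.4 * 9.81
Step 2: Ve = 2780.15 m/s

2780.15


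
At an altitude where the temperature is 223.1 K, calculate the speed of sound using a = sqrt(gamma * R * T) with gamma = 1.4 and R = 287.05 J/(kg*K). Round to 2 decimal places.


Step 1: gamma * R * T = 1.4 * 287.05 * 223.1 = 89657.197
Step 2: a = sqrt(89657.197) = 299.43 m/s

299.43


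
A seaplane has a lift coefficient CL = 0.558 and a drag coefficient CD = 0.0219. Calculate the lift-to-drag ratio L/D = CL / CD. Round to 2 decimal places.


Step 1: L/D = CL / CD = 0.558 / 0.0219
Step 2: L/D = 25.48

25.48


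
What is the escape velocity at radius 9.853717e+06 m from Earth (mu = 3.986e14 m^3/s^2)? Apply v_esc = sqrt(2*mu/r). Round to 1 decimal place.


Step 1: 2*mu/r = 2 * 3.986e14 / 9.853717e+06 = 80903480.3821
Step 2: v_esc = sqrt(80903480.3821) = 8994.6 m/s

8994.6


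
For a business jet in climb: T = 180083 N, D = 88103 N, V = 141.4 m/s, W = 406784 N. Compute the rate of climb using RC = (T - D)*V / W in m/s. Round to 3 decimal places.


Step 1: Excess thrust = T - D = 180083 - 88103 = 91980 N
Step 2: Excess power = 91980 * 141.4 = 13005972.0 W
Step 3: RC = 13005972.0 / 406784 = 31.973 m/s

31.973


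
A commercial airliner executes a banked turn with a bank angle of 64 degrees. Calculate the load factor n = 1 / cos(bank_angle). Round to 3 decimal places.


Step 1: Convert 64 degrees to radians = 1.117011
Step 2: cos(64 deg) = 0.438371
Step 3: n = 1 / 0.438371 = 2.281

2.281


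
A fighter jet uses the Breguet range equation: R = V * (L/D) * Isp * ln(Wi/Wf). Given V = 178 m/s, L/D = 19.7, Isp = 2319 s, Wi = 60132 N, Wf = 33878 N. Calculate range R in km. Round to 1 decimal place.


Step 1: Coefficient = V * (L/D) * Isp = 178 * 19.7 * 2319 = 8131805.4 m
Step 2: Wi/Wf = 60132 / 33878 = 1.774957
Step 3: ln(1.774957) = 0.573776
Step 4: R = 8131805.4 * 0.573776 = 4665837.3 m = 4665.8 km

4665.8


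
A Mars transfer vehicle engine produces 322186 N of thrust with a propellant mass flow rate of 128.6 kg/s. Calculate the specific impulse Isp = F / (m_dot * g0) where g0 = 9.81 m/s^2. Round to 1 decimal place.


Step 1: m_dot * g0 = 128.6 * 9.81 = 1261.57
Step 2: Isp = 322186 / 1261.57 = 255.4 s

255.4


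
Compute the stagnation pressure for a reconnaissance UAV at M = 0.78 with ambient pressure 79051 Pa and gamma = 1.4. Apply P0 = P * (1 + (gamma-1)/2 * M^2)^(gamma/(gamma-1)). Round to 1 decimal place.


Step 1: (gamma-1)/2 * M^2 = 0.2 * 0.6084 = 0.12168
Step 2: 1 + 0.12168 = 1.12168
Step 3: Exponent gamma/(gamma-1) = 3.5
Step 4: P0 = 79051 * 1.12168^3.5 = 118154.1 Pa

118154.1


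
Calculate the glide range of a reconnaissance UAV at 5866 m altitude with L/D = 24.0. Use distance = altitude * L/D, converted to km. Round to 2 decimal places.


Step 1: Glide distance = altitude * L/D = 5866 * 24.0 = 140784.0 m
Step 2: Convert to km: 140784.0 / 1000 = 140.78 km

140.78


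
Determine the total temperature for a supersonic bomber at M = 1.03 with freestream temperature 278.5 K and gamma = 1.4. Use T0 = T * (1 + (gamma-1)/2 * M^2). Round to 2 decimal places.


Step 1: (gamma-1)/2 = 0.2
Step 2: M^2 = 1.0609
Step 3: 1 + 0.2 * 1.0609 = 1.21218
Step 4: T0 = 278.5 * 1.21218 = 337.59 K

337.59


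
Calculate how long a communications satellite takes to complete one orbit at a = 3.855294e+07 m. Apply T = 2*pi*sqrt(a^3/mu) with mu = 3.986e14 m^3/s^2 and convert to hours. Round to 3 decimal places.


Step 1: a^3 / mu = 5.730236e+22 / 3.986e14 = 1.437591e+08
Step 2: sqrt(1.437591e+08) = 11989.9565 s
Step 3: T = 2*pi * 11989.9565 = 75335.12 s
Step 4: T in hours = 75335.12 / 3600 = 20.926 hours

20.926


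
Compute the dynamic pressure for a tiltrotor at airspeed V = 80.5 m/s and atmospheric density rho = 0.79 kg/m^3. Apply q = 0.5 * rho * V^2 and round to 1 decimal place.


Step 1: V^2 = 80.5^2 = 6480.25
Step 2: q = 0.5 * 0.79 * 6480.25
Step 3: q = 2559.7 Pa

2559.7


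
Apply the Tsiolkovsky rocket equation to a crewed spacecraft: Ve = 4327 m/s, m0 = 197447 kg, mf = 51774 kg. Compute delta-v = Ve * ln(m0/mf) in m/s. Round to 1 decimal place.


Step 1: Mass ratio m0/mf = 197447 / 51774 = 3.813632
Step 2: ln(3.813632) = 1.338582
Step 3: delta-v = 4327 * 1.338582 = 5792.0 m/s

5792.0


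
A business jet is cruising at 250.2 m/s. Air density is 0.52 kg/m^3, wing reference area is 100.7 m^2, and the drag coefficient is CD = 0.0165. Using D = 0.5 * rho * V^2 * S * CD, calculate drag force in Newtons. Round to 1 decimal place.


Step 1: Dynamic pressure q = 0.5 * 0.52 * 250.2^2 = 16276.0104 Pa
Step 2: Drag D = q * S * CD = 16276.0104 * 100.7 * 0.0165
Step 3: D = 27043.4 N

27043.4


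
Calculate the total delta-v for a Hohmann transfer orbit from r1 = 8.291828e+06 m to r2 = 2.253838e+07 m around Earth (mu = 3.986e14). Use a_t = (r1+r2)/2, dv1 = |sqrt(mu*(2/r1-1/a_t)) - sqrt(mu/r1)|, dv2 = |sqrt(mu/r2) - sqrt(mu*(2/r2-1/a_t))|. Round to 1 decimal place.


Step 1: Transfer semi-major axis a_t = (8.291828e+06 + 2.253838e+07) / 2 = 1.541510e+07 m
Step 2: v1 (circular at r1) = sqrt(mu/r1) = 6933.36 m/s
Step 3: v_t1 = sqrt(mu*(2/r1 - 1/a_t)) = 8383.62 m/s
Step 4: dv1 = |8383.62 - 6933.36| = 1450.26 m/s
Step 5: v2 (circular at r2) = 4205.4 m/s, v_t2 = 3084.32 m/s
Step 6: dv2 = |4205.4 - 3084.32| = 1121.08 m/s
Step 7: Total delta-v = 1450.26 + 1121.08 = 2571.3 m/s

2571.3


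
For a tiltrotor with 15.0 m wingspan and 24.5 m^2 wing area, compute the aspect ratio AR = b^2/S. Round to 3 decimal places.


Step 1: b^2 = 15.0^2 = 225.0
Step 2: AR = 225.0 / 24.5 = 9.184

9.184


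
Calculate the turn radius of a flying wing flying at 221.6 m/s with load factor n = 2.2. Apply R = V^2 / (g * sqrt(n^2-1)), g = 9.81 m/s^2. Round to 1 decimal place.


Step 1: V^2 = 221.6^2 = 49106.56
Step 2: n^2 - 1 = 2.2^2 - 1 = 3.84
Step 3: sqrt(3.84) = 1.959592
Step 4: R = 49106.56 / (9.81 * 1.959592) = 2554.5 m

2554.5


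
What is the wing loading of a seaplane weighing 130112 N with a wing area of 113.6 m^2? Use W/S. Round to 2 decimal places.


Step 1: Wing loading = W / S = 130112 / 113.6
Step 2: Wing loading = 1145.35 N/m^2

1145.35


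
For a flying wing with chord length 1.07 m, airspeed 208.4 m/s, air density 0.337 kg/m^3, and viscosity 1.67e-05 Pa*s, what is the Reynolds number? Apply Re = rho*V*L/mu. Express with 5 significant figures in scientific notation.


Step 1: Numerator = rho * V * L = 0.337 * 208.4 * 1.07 = 75.146956
Step 2: Re = 75.146956 / 1.67e-05
Step 3: Re = 4.4998e+06

4.4998e+06


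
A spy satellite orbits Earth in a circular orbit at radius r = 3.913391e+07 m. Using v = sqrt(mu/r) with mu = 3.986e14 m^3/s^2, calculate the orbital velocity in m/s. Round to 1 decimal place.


Step 1: mu / r = 3.986e14 / 3.913391e+07 = 10185539.8553
Step 2: v = sqrt(10185539.8553) = 3191.5 m/s

3191.5


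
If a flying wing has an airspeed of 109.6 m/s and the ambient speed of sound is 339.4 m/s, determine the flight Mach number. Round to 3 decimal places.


Step 1: M = V / a = 109.6 / 339.4
Step 2: M = 0.323

0.323


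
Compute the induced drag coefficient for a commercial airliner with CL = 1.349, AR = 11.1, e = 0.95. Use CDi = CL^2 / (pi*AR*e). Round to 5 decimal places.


Step 1: CL^2 = 1.349^2 = 1.819801
Step 2: pi * AR * e = 3.14159 * 11.1 * 0.95 = 33.128095
Step 3: CDi = 1.819801 / 33.128095 = 0.05493

0.05493


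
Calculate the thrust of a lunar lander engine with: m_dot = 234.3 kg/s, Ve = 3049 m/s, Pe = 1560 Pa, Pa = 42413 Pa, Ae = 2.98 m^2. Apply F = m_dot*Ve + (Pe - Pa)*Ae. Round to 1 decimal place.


Step 1: Momentum thrust = m_dot * Ve = 234.3 * 3049 = 714380.7 N
Step 2: Pressure thrust = (Pe - Pa) * Ae = (1560 - 42413) * 2.98 = -121741.94 N
Step 3: Total thrust F = 714380.7 + -121741.94 = 592638.8 N

592638.8


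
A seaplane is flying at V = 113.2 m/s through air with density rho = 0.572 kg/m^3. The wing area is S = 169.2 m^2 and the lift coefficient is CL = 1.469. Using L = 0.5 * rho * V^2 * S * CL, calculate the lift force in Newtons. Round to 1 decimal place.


Step 1: Calculate dynamic pressure q = 0.5 * 0.572 * 113.2^2 = 0.5 * 0.572 * 12814.24 = 3664.8726 Pa
Step 2: Multiply by wing area and lift coefficient: L = 3664.8726 * 169.2 * 1.469
Step 3: L = 620096.4507 * 1.469 = 910921.7 N

910921.7


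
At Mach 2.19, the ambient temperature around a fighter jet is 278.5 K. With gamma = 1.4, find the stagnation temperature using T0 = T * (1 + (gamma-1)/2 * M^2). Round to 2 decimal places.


Step 1: (gamma-1)/2 = 0.2
Step 2: M^2 = 4.7961
Step 3: 1 + 0.2 * 4.7961 = 1.95922
Step 4: T0 = 278.5 * 1.95922 = 545.64 K

545.64


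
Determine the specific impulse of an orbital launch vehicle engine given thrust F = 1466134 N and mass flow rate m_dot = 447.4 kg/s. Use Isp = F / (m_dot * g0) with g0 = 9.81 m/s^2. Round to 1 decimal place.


Step 1: m_dot * g0 = 447.4 * 9.81 = 4388.99
Step 2: Isp = 1466134 / 4388.99 = 334.0 s

334.0


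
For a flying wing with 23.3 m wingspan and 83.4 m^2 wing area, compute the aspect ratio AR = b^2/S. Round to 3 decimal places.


Step 1: b^2 = 23.3^2 = 542.89
Step 2: AR = 542.89 / 83.4 = 6.509

6.509


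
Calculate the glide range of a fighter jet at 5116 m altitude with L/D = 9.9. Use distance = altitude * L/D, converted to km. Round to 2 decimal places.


Step 1: Glide distance = altitude * L/D = 5116 * 9.9 = 50648.4 m
Step 2: Convert to km: 50648.4 / 1000 = 50.65 km

50.65


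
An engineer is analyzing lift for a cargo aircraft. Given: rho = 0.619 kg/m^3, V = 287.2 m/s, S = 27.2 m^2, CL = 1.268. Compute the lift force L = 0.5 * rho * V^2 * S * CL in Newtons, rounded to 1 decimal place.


Step 1: Calculate dynamic pressure q = 0.5 * 0.619 * 287.2^2 = 0.5 * 0.619 * 82483.84 = 25528.7485 Pa
Step 2: Multiply by wing area and lift coefficient: L = 25528.7485 * 27.2 * 1.268
Step 3: L = 694381.9587 * 1.268 = 880476.3 N

880476.3
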